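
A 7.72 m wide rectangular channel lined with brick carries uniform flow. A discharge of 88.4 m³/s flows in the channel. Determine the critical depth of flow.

y_c = 2.37 m

For a rectangular channel, critical depth y_c = (q²/g)^(1/3) where q = Q/b = 88.4/7.72 = 11.45 m²/s.
So y_c = (11.45²/9.81)^(1/3) = 2.37 m.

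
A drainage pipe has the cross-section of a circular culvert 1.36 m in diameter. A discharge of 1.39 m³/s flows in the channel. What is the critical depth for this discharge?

At critical depth, Q² T / (g A³) = 1, i.e. A³/T = Q²/g = 1.39²/9.81 = 0.197.
Try y = 0.536 m: A³/T = 0.1133 — low.
Try y = 0.68 m: A³/T = 0.2818 — high.
Try y = 0.619 m: A³/T = 0.1967 — ≈ 0.197.

y_c = 0.619 m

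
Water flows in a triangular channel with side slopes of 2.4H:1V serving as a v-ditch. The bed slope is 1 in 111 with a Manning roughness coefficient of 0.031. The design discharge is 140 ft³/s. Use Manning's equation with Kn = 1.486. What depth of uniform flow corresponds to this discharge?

y_n = 3.16 ft

Manning's equation rearranged: A R^(2/3) = nQ / (1.486·√S) = 0.031 × 140 / (1.486 × √0.009009) = 30.77.
Try y = 3.84 ft: A R^(2/3) = 51.83 — high.
Try y = 3.16 ft: A R^(2/3) = 30.82 — matches.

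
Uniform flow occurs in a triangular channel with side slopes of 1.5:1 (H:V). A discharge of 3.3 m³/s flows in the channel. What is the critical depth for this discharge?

y_c = 0.997 m

At critical depth, Q² T / (g A³) = 1, i.e. A³/T = Q²/g = 3.3²/9.81 = 1.11.
Try y = 0.736 m: A³/T = 0.243 — short.
Try y = 1.1 m: A³/T = 1.812 — over.
Try y = 0.997 m: A³/T = 1.108 — close enough.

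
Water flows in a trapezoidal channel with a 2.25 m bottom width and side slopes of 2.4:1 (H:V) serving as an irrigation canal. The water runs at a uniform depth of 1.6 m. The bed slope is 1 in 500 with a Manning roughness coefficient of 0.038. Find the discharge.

With bottom width b = 2.25 m and side slope z = 2.4: A = (b + zy)y = (2.25 + 2.4×1.6)×1.6 = 9.744 m²; P = b + 2y√(1+z²) = 2.25 + 2×1.6×2.6 = 10.57 m.
Hydraulic radius R = A/P = 9.744/10.57 = 0.9219 m.
Manning's equation: Q = (1/n) A R^(2/3) S^(1/2) = (1/0.038) × 9.744 × 0.9219^(2/3) × 0.002^(1/2) = 10.9 m³/s.

Q = 10.9 m³/s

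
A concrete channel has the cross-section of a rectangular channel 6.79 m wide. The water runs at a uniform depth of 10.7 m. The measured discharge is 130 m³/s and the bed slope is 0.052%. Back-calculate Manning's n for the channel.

n = 0.024

Flow area A = b·y = 6.79 × 10.7 = 72.65 m². Wetted perimeter P = b + 2y = 6.79 + 2×10.7 = 28.19 m.
Hydraulic radius R = A/P = 72.65/28.19 = 2.577 m.
Rearranging Manning's equation: n = (1/Q) A R^(2/3) S^(1/2) = (1/130) × 72.65 × 2.577^(2/3) × √0.00052 = 0.024.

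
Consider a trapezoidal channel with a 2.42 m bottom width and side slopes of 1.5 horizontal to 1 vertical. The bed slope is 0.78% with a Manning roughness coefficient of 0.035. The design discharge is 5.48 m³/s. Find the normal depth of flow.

Manning's equation rearranged: A R^(2/3) = nQ / (1·√S) = 0.035 × 5.48 / (√0.0078) = 2.172.
Trying y = 0.978 m: A R^(2/3) = 2.821 — high.
Trying y = 0.687 m: A R^(2/3) = 1.461 — low.
Trying y = 0.851 m: A R^(2/3) = 2.171 — ≈ 2.172.

y_n = 0.851 m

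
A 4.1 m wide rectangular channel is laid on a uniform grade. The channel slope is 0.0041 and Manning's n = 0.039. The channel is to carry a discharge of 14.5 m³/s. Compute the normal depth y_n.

Manning's equation rearranged: A R^(2/3) = nQ / (1·√S) = 0.039 × 14.5 / (√0.0041) = 8.832.
Try y = 1.43 m: A R^(2/3) = 5.23 — short.
Try y = 2.45 m: A R^(2/3) = 10.81 — over.
Try y = 2.1 m: A R^(2/3) = 8.823 — matches.

y_n = 2.1 m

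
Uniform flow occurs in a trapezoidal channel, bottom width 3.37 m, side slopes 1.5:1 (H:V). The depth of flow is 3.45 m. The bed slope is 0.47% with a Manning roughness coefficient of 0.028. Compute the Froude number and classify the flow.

With bottom width b = 3.37 m and side slope z = 1.5: A = (b + zy)y = (3.37 + 1.5×3.45)×3.45 = 29.48 m²; P = b + 2y√(1+z²) = 3.37 + 2×3.45×1.803 = 15.81 m.
Hydraulic radius R = A/P = 29.48/15.81 = 1.865 m.
V = (1/n) R^(2/3) √S = (1/0.028) × 1.865^(2/3) × √0.0047 = 3.709 m/s. Hydraulic depth D_h = A/T = 29.48/13.72 = 2.149 m.
Froude number Fr = V/√(g·D_h) = 3.709/√(9.81×2.149) = 0.808, which is less than 1, so the flow is subcritical.

subcritical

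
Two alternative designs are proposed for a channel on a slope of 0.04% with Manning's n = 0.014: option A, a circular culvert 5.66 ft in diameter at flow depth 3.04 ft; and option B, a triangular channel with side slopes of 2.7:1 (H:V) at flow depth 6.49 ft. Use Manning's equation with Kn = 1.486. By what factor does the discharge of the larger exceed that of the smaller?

Channel A: For a circular section of diameter D = 5.66 ft at depth y = 3.04 ft, the central angle is θ = 2 arccos(1 − 2y/D) = 3.29 rad. Then A = (D²/8)(θ − sin θ) = 13.77 ft² and P = Dθ/2 = 9.311 ft. Hydraulic radius R = A/P = 13.77/9.311 = 1.479 ft. Q_A = (1.486/0.014)·13.77·1.479^(2/3)·√0.0004 = 37.93 ft³/s.
Channel B: For a triangular section with side slope z = 2.7: A = zy² = 2.7×6.49² = 113.7 ft²; P = 2y√(1+z²) = 2×6.49×2.879 = 37.37 ft. Hydraulic radius R = A/P = 113.7/37.37 = 3.043 ft. Q_B = (1.486/0.014)·113.7·3.043^(2/3)·√0.0004 = 507 ft³/s.
The larger discharge is 507 ft³/s and the smaller is 37.93 ft³/s; the ratio is 13.4.

13.4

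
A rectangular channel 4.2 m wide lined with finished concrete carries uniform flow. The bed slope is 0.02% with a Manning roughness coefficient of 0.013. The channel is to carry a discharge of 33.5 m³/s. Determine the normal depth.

Manning's equation rearranged: A R^(2/3) = nQ / (1·√S) = 0.013 × 33.5 / (√0.0002) = 30.79.
Trying y = 4.32 m: A R^(2/3) = 22.85 — too small.
Trying y = 6.17 m: A R^(2/3) = 34.96 — too large.
Trying y = 5.54 m: A R^(2/3) = 30.8 — ≈ 30.79.

y_n = 5.54 m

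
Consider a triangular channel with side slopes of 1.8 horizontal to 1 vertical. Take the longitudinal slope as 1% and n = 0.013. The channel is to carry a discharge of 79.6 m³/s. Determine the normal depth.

Manning's equation rearranged: A R^(2/3) = nQ / (1·√S) = 0.013 × 79.6 / (√0.01) = 10.35.
Trying y = 2.84 m: A R^(2/3) = 16.77 — over.
Trying y = 1.84 m: A R^(2/3) = 5.27 — short.
Trying y = 2.37 m: A R^(2/3) = 10.35 — ≈ 10.35.

y_n = 2.37 m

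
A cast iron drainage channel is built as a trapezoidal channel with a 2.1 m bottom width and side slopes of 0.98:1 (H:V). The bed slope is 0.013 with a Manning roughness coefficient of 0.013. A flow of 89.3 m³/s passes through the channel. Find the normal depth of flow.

y_n = 2.2 m

Manning's equation rearranged: A R^(2/3) = nQ / (1·√S) = 0.013 × 89.3 / (√0.013) = 10.18.
Trying y = 1.5 m: A R^(2/3) = 4.805 — short.
Trying y = 2.2 m: A R^(2/3) = 10.18 — matches.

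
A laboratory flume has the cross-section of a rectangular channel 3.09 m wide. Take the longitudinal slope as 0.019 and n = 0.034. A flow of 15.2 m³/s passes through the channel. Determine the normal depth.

Manning's equation rearranged: A R^(2/3) = nQ / (1·√S) = 0.034 × 15.2 / (√0.019) = 3.749.
At y = 1.22 m: A R^(2/3) = 2.92 — short.
At y = 1.88 m: A R^(2/3) = 5.205 — over.
At y = 1.47 m: A R^(2/3) = 3.761 — ≈ 3.749.

y_n = 1.47 m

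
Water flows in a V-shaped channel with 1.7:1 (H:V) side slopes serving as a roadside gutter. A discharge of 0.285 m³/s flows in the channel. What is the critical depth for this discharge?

At critical depth, Q² T / (g A³) = 1, i.e. A³/T = Q²/g = 0.285²/9.81 = 0.00828.
Try y = 0.263 m: A³/T = 0.001818 — short.
Try y = 0.356 m: A³/T = 0.008263 — matches.

y_c = 0.356 m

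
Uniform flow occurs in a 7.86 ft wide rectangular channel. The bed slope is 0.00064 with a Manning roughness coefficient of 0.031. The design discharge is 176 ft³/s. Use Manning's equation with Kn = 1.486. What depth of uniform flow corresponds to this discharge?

Manning's equation rearranged: A R^(2/3) = nQ / (1.486·√S) = 0.031 × 176 / (1.486 × √0.00064) = 145.1.
Trying y = 7.91 ft: A R^(2/3) = 118.3 — low.
Trying y = 9.37 ft: A R^(2/3) = 145.2 — matches.

y_n = 9.37 ft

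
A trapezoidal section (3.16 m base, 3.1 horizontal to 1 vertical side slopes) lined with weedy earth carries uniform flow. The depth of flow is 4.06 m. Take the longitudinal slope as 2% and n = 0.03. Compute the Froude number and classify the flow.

supercritical

With bottom width b = 3.16 m and side slope z = 3.1: A = (b + zy)y = (3.16 + 3.1×4.06)×4.06 = 63.93 m²; P = b + 2y√(1+z²) = 3.16 + 2×4.06×3.257 = 29.61 m.
Hydraulic radius R = A/P = 63.93/29.61 = 2.159 m.
V = (1/n) R^(2/3) √S = (1/0.03) × 2.159^(2/3) × √0.02 = 7.875 m/s. Hydraulic depth D_h = A/T = 63.93/28.33 = 2.256 m.
Froude number Fr = V/√(g·D_h) = 7.875/√(9.81×2.256) = 1.67, which is greater than 1, so the flow is supercritical.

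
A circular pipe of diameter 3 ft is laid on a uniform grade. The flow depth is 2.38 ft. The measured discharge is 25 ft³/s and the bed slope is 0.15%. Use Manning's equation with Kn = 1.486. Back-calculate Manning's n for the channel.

n = 0.013

For a circular section of diameter D = 3 ft at depth y = 2.38 ft, the central angle is θ = 2 arccos(1 − 2y/D) = 4.395 rad. Then A = (D²/8)(θ − sin θ) = 6.014 ft² and P = Dθ/2 = 6.593 ft.
Hydraulic radius R = A/P = 6.014/6.593 = 0.9121 ft.
Rearranging Manning's equation: n = (1.486/Q) A R^(2/3) S^(1/2) = (1.486/25) × 6.014 × 0.9121^(2/3) × √0.0015 = 0.013.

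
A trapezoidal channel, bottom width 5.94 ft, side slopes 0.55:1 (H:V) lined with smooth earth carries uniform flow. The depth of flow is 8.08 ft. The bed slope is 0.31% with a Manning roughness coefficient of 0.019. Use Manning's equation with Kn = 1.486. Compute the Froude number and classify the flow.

With bottom width b = 5.94 ft and side slope z = 0.55: A = (b + zy)y = (5.94 + 0.55×8.08)×8.08 = 83.9 ft²; P = b + 2y√(1+z²) = 5.94 + 2×8.08×1.141 = 24.38 ft.
Hydraulic radius R = A/P = 83.9/24.38 = 3.441 ft.
V = (1.486/n) R^(2/3) √S = (1.486/0.019) × 3.441^(2/3) × √0.0031 = 9.925 ft/s. Hydraulic depth D_h = A/T = 83.9/14.83 = 5.658 ft.
Froude number Fr = V/√(g·D_h) = 9.925/√(32.2×5.658) = 0.735, which is less than 1, so the flow is subcritical.

subcritical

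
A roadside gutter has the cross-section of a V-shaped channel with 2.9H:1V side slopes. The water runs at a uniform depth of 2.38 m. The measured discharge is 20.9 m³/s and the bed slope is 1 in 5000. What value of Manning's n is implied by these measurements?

n = 0.012

For a triangular section with side slope z = 2.9: A = zy² = 2.9×2.38² = 16.43 m²; P = 2y√(1+z²) = 2×2.38×3.068 = 14.6 m.
Hydraulic radius R = A/P = 16.43/14.6 = 1.125 m.
Rearranging Manning's equation: n = (1/Q) A R^(2/3) S^(1/2) = (1/20.9) × 16.43 × 1.125^(2/3) × √0.0002 = 0.012.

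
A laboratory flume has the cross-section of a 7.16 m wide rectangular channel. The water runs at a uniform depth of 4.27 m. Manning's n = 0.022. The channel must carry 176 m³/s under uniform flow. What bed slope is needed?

Flow area A = b·y = 7.16 × 4.27 = 30.57 m². Wetted perimeter P = b + 2y = 7.16 + 2×4.27 = 15.7 m.
Hydraulic radius R = A/P = 30.57/15.7 = 1.947 m.
From Manning's equation, S = [nQ / (1 A R^(2/3))]² = [0.022 × 176 / (1 × 30.57 × 1.947^(2/3))]² = 0.0066.

S = 0.0066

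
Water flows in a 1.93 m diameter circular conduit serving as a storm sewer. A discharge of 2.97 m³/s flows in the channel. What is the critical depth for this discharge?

y_c = 0.827 m

At critical depth, Q² T / (g A³) = 1, i.e. A³/T = Q²/g = 2.97²/9.81 = 0.8992.
At y = 0.906 m: A³/T = 1.274 — high.
At y = 0.702 m: A³/T = 0.4787 — low.
At y = 0.827 m: A³/T = 0.8986 — matches.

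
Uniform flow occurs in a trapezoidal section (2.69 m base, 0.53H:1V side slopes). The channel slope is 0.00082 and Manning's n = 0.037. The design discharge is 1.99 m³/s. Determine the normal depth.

y_n = 1.04 m

Manning's equation rearranged: A R^(2/3) = nQ / (1·√S) = 0.037 × 1.99 / (√0.00082) = 2.571.
Try y = 0.806 m: A R^(2/3) = 1.7 — short.
Try y = 1.14 m: A R^(2/3) = 2.996 — over.
Try y = 1.04 m: A R^(2/3) = 2.577 — close enough.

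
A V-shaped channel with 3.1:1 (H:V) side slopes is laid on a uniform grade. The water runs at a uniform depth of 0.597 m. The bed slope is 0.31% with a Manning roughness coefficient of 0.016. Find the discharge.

For a triangular section with side slope z = 3.1: A = zy² = 3.1×0.597² = 1.105 m²; P = 2y√(1+z²) = 2×0.597×3.257 = 3.889 m.
Hydraulic radius R = A/P = 1.105/3.889 = 0.2841 m.
Manning's equation: Q = (1/n) A R^(2/3) S^(1/2) = (1/0.016) × 1.105 × 0.2841^(2/3) × 0.0031^(1/2) = 1.66 m³/s.

Q = 1.66 m³/s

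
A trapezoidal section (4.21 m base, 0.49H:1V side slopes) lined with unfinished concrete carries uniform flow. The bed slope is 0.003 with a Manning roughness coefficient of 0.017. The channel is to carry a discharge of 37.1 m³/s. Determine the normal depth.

Manning's equation rearranged: A R^(2/3) = nQ / (1·√S) = 0.017 × 37.1 / (√0.003) = 11.51.
At y = 2.31 m: A R^(2/3) = 14.84 — over.
At y = 1.49 m: A R^(2/3) = 7.251 — short.
At y = 1.98 m: A R^(2/3) = 11.52 — matches.

y_n = 1.98 m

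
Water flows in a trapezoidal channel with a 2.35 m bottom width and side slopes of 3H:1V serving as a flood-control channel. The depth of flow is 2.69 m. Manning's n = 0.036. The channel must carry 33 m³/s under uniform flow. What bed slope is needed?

S = 0.0011

With bottom width b = 2.35 m and side slope z = 3: A = (b + zy)y = (2.35 + 3×2.69)×2.69 = 28.03 m²; P = b + 2y√(1+z²) = 2.35 + 2×2.69×3.162 = 19.36 m.
Hydraulic radius R = A/P = 28.03/19.36 = 1.448 m.
From Manning's equation, S = [nQ / (1 A R^(2/3))]² = [0.036 × 33 / (1 × 28.03 × 1.448^(2/3))]² = 0.0011.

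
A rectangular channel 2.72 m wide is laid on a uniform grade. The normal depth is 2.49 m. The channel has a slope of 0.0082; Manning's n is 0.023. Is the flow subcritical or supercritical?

Flow area A = b·y = 2.72 × 2.49 = 6.773 m². Wetted perimeter P = b + 2y = 2.72 + 2×2.49 = 7.7 m.
Hydraulic radius R = A/P = 6.773/7.7 = 0.8796 m.
V = (1/n) R^(2/3) √S = (1/0.023) × 0.8796^(2/3) × √0.0082 = 3.614 m/s. Hydraulic depth D_h = A/T = 6.773/2.72 = 2.49 m.
Froude number Fr = V/√(g·D_h) = 3.614/√(9.81×2.49) = 0.731, which is less than 1, so the flow is subcritical.

subcritical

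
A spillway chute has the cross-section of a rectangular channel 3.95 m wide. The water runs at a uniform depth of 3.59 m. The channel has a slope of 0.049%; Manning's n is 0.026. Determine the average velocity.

V = 1 m/s

Flow area A = b·y = 3.95 × 3.59 = 14.18 m². Wetted perimeter P = b + 2y = 3.95 + 2×3.59 = 11.13 m.
Hydraulic radius R = A/P = 14.18/11.13 = 1.274 m.
From Manning's equation, V = (1/n) R^(2/3) S^(1/2) = (1/0.026) × 1.274^(2/3) × 0.00049^(1/2) = 1 m/s.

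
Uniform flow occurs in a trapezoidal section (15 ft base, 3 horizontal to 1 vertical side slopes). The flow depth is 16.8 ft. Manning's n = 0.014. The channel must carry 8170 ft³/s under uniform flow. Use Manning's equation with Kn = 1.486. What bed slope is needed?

With bottom width b = 15 ft and side slope z = 3: A = (b + zy)y = (15 + 3×16.8)×16.8 = 1099 ft²; P = b + 2y√(1+z²) = 15 + 2×16.8×3.162 = 121.3 ft.
Hydraulic radius R = A/P = 1099/121.3 = 9.061 ft.
From Manning's equation, S = [nQ / (1.486 A R^(2/3))]² = [0.014 × 8170 / (1.486 × 1099 × 9.061^(2/3))]² = 0.00026.

S = 0.00026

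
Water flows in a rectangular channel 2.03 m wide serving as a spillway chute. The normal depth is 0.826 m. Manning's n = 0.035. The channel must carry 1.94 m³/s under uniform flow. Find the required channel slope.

Flow area A = b·y = 2.03 × 0.826 = 1.677 m². Wetted perimeter P = b + 2y = 2.03 + 2×0.826 = 3.682 m.
Hydraulic radius R = A/P = 1.677/3.682 = 0.4554 m.
From Manning's equation, S = [nQ / (1 A R^(2/3))]² = [0.035 × 1.94 / (1 × 1.677 × 0.4554^(2/3))]² = 0.00468.

S = 0.00468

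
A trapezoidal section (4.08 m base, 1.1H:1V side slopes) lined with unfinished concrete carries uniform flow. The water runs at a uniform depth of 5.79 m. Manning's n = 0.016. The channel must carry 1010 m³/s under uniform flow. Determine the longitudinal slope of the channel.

With bottom width b = 4.08 m and side slope z = 1.1: A = (b + zy)y = (4.08 + 1.1×5.79)×5.79 = 60.5 m²; P = b + 2y√(1+z²) = 4.08 + 2×5.79×1.487 = 21.29 m.
Hydraulic radius R = A/P = 60.5/21.29 = 2.841 m.
From Manning's equation, S = [nQ / (1 A R^(2/3))]² = [0.016 × 1010 / (1 × 60.5 × 2.841^(2/3))]² = 0.0177.

S = 0.0177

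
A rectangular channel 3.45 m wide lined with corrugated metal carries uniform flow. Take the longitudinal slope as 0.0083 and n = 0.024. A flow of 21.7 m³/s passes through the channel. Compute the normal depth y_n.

Manning's equation rearranged: A R^(2/3) = nQ / (1·√S) = 0.024 × 21.7 / (√0.0083) = 5.717.
At y = 2.23 m: A R^(2/3) = 7.552 — too large.
At y = 1.8 m: A R^(2/3) = 5.706 — matches.

y_n = 1.8 m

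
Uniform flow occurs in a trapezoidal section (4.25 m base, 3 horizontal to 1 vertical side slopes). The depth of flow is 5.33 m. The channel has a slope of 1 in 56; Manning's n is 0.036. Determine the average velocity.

V = 7.45 m/s

With bottom width b = 4.25 m and side slope z = 3: A = (b + zy)y = (4.25 + 3×5.33)×5.33 = 107.9 m²; P = b + 2y√(1+z²) = 4.25 + 2×5.33×3.162 = 37.96 m.
Hydraulic radius R = A/P = 107.9/37.96 = 2.842 m.
From Manning's equation, V = (1/n) R^(2/3) S^(1/2) = (1/0.036) × 2.842^(2/3) × 0.01786^(1/2) = 7.45 m/s.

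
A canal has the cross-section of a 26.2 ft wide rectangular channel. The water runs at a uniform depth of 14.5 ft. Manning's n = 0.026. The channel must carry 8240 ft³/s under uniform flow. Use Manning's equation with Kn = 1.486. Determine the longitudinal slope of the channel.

Flow area A = b·y = 26.2 × 14.5 = 379.9 ft². Wetted perimeter P = b + 2y = 26.2 + 2×14.5 = 55.2 ft.
Hydraulic radius R = A/P = 379.9/55.2 = 6.882 ft.
From Manning's equation, S = [nQ / (1.486 A R^(2/3))]² = [0.026 × 8240 / (1.486 × 379.9 × 6.882^(2/3))]² = 0.011.

S = 0.011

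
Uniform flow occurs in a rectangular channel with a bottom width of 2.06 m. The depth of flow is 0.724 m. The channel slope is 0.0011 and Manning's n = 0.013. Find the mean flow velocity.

Flow area A = b·y = 2.06 × 0.724 = 1.491 m². Wetted perimeter P = b + 2y = 2.06 + 2×0.724 = 3.508 m.
Hydraulic radius R = A/P = 1.491/3.508 = 0.4252 m.
From Manning's equation, V = (1/n) R^(2/3) S^(1/2) = (1/0.013) × 0.4252^(2/3) × 0.0011^(1/2) = 1.44 m/s.

V = 1.44 m/s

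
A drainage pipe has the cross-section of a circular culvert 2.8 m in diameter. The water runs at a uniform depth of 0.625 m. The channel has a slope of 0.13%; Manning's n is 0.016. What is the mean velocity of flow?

For a circular section of diameter D = 2.8 m at depth y = 0.625 m, the central angle is θ = 2 arccos(1 − 2y/D) = 1.968 rad. Then A = (D²/8)(θ − sin θ) = 1.025 m² and P = Dθ/2 = 2.756 m.
Hydraulic radius R = A/P = 1.025/2.756 = 0.3721 m.
From Manning's equation, V = (1/n) R^(2/3) S^(1/2) = (1/0.016) × 0.3721^(2/3) × 0.0013^(1/2) = 1.17 m/s.

V = 1.17 m/s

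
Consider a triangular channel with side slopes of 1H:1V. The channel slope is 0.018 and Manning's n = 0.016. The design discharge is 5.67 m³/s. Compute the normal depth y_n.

y_n = 1.12 m

Manning's equation rearranged: A R^(2/3) = nQ / (1·√S) = 0.016 × 5.67 / (√0.018) = 0.6762.
At y = 0.974 m: A R^(2/3) = 0.4661 — short.
At y = 1.12 m: A R^(2/3) = 0.6764 — close enough.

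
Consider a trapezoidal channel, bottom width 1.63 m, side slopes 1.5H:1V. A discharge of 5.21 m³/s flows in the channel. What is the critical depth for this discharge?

At critical depth, Q² T / (g A³) = 1, i.e. A³/T = Q²/g = 5.21²/9.81 = 2.767.
At y = 0.935 m: A³/T = 5.14 — too large.
At y = 0.791 m: A³/T = 2.762 — close enough.

y_c = 0.791 m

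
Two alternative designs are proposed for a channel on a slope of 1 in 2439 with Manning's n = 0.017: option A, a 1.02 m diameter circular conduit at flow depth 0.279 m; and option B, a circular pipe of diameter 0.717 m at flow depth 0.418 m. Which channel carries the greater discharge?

channel B

Channel A: For a circular section of diameter D = 1.02 m at depth y = 0.279 m, the central angle is θ = 2 arccos(1 − 2y/D) = 2.201 rad. Then A = (D²/8)(θ − sin θ) = 0.1813 m² and P = Dθ/2 = 1.123 m. Hydraulic radius R = A/P = 0.1813/1.123 = 0.1615 m. Q_A = (1/0.017)·0.1813·0.1615^(2/3)·√0.00041 = 0.06402 m³/s.
Channel B: For a circular section of diameter D = 0.717 m at depth y = 0.418 m, the central angle is θ = 2 arccos(1 − 2y/D) = 3.475 rad. Then A = (D²/8)(θ − sin θ) = 0.2443 m² and P = Dθ/2 = 1.246 m. Hydraulic radius R = A/P = 0.2443/1.246 = 0.1961 m. Q_B = (1/0.017)·0.2443·0.1961^(2/3)·√0.00041 = 0.09825 m³/s.
Q_A = 0.06402 m³/s vs Q_B = 0.09825 m³/s, so channel B carries more.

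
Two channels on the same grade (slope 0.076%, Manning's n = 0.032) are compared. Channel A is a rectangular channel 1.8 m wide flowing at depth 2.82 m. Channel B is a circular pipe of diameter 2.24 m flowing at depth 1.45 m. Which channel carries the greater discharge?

Channel A: Flow area A = b·y = 1.8 × 2.82 = 5.076 m². Wetted perimeter P = b + 2y = 1.8 + 2×2.82 = 7.44 m. Hydraulic radius R = A/P = 5.076/7.44 = 0.6823 m. Q_A = (1/0.032)·5.076·0.6823^(2/3)·√0.00076 = 3.389 m³/s.
Channel B: For a circular section of diameter D = 2.24 m at depth y = 1.45 m, the central angle is θ = 2 arccos(1 − 2y/D) = 3.74 rad. Then A = (D²/8)(θ − sin θ) = 2.699 m² and P = Dθ/2 = 4.189 m. Hydraulic radius R = A/P = 2.699/4.189 = 0.6443 m. Q_B = (1/0.032)·2.699·0.6443^(2/3)·√0.00076 = 1.734 m³/s.
Q_A = 3.389 m³/s vs Q_B = 1.734 m³/s, so channel A carries more.

channel A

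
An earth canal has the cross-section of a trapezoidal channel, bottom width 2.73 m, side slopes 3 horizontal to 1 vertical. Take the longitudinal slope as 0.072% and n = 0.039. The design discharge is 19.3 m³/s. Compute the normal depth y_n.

y_n = 2.37 m

Manning's equation rearranged: A R^(2/3) = nQ / (1·√S) = 0.039 × 19.3 / (√0.00072) = 28.05.
At y = 3.01 m: A R^(2/3) = 48.95 — high.
At y = 2.11 m: A R^(2/3) = 21.46 — low.
At y = 2.37 m: A R^(2/3) = 28.01 — close enough.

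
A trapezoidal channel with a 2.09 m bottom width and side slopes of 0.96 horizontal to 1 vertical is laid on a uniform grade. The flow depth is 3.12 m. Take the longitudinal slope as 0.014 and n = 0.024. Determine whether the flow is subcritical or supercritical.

With bottom width b = 2.09 m and side slope z = 0.96: A = (b + zy)y = (2.09 + 0.96×3.12)×3.12 = 15.87 m²; P = b + 2y√(1+z²) = 2.09 + 2×3.12×1.386 = 10.74 m.
Hydraulic radius R = A/P = 15.87/10.74 = 1.477 m.
V = (1/n) R^(2/3) √S = (1/0.024) × 1.477^(2/3) × √0.014 = 6.395 m/s. Hydraulic depth D_h = A/T = 15.87/8.08 = 1.963 m.
Froude number Fr = V/√(g·D_h) = 6.395/√(9.81×1.963) = 1.46, which is greater than 1, so the flow is supercritical.

supercritical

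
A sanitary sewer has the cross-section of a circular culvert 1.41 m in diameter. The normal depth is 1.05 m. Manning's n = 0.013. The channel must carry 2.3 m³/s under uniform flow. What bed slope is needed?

For a circular section of diameter D = 1.41 m at depth y = 1.05 m, the central angle is θ = 2 arccos(1 − 2y/D) = 4.164 rad. Then A = (D²/8)(θ − sin θ) = 1.247 m² and P = Dθ/2 = 2.936 m.
Hydraulic radius R = A/P = 1.247/2.936 = 0.4247 m.
From Manning's equation, S = [nQ / (1 A R^(2/3))]² = [0.013 × 2.3 / (1 × 1.247 × 0.4247^(2/3))]² = 0.0018.

S = 0.0018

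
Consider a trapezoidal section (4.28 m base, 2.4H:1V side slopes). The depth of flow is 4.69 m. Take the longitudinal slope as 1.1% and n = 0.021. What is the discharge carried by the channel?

With bottom width b = 4.28 m and side slope z = 2.4: A = (b + zy)y = (4.28 + 2.4×4.69)×4.69 = 72.86 m²; P = b + 2y√(1+z²) = 4.28 + 2×4.69×2.6 = 28.67 m.
Hydraulic radius R = A/P = 72.86/28.67 = 2.542 m.
Manning's equation: Q = (1/n) A R^(2/3) S^(1/2) = (1/0.021) × 72.86 × 2.542^(2/3) × 0.011^(1/2) = 678 m³/s.

Q = 678 m³/s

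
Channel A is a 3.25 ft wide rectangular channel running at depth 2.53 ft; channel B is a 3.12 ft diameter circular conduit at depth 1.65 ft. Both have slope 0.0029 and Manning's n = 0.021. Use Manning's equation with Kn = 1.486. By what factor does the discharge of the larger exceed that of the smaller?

2.29

Channel A: Flow area A = b·y = 3.25 × 2.53 = 8.223 ft². Wetted perimeter P = b + 2y = 3.25 + 2×2.53 = 8.31 ft. Hydraulic radius R = A/P = 8.223/8.31 = 0.9895 ft. Q_A = (1.486/0.021)·8.223·0.9895^(2/3)·√0.0029 = 31.11 ft³/s.
Channel B: For a circular section of diameter D = 3.12 ft at depth y = 1.65 ft, the central angle is θ = 2 arccos(1 − 2y/D) = 3.257 rad. Then A = (D²/8)(θ − sin θ) = 4.103 ft² and P = Dθ/2 = 5.081 ft. Hydraulic radius R = A/P = 4.103/5.081 = 0.8076 ft. Q_B = (1.486/0.021)·4.103·0.8076^(2/3)·√0.0029 = 13.56 ft³/s.
The larger discharge is 31.11 ft³/s and the smaller is 13.56 ft³/s; the ratio is 2.29.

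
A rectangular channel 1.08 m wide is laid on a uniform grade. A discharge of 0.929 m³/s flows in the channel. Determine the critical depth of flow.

y_c = 0.423 m

For a rectangular channel, critical depth y_c = (q²/g)^(1/3) where q = Q/b = 0.929/1.08 = 0.8602 m²/s.
So y_c = (0.8602²/9.81)^(1/3) = 0.423 m.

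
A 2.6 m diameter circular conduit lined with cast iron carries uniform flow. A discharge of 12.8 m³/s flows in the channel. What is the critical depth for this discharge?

At critical depth, Q² T / (g A³) = 1, i.e. A³/T = Q²/g = 12.8²/9.81 = 16.7.
At y = 1.24 m: A³/T = 6.007 — short.
At y = 1.96 m: A³/T = 35.34 — over.
At y = 1.62 m: A³/T = 16.7 — matches.

y_c = 1.62 m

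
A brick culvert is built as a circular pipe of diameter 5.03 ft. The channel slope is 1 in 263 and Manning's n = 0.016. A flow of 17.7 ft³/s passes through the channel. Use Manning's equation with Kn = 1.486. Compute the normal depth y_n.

y_n = 1.24 ft

Manning's equation rearranged: A R^(2/3) = nQ / (1.486·√S) = 0.016 × 17.7 / (1.486 × √0.003802) = 3.091.
At y = 1.58 ft: A R^(2/3) = 4.954 — too large.
At y = 1.24 ft: A R^(2/3) = 3.084 — close enough.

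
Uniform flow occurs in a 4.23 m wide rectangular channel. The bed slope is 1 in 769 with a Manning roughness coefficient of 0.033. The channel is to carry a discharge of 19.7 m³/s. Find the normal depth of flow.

Manning's equation rearranged: A R^(2/3) = nQ / (1·√S) = 0.033 × 19.7 / (√0.0013) = 18.03.
Trying y = 4.17 m: A R^(2/3) = 22.11 — over.
Trying y = 3.06 m: A R^(2/3) = 15.02 — short.
Trying y = 3.54 m: A R^(2/3) = 18.06 — matches.

y_n = 3.54 m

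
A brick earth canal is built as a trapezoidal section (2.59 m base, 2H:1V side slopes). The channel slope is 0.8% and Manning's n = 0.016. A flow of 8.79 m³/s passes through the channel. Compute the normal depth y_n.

y_n = 0.665 m

Manning's equation rearranged: A R^(2/3) = nQ / (1·√S) = 0.016 × 8.79 / (√0.008) = 1.572.
Trying y = 0.591 m: A R^(2/3) = 1.262 — short.
Trying y = 0.761 m: A R^(2/3) = 2.029 — over.
Trying y = 0.665 m: A R^(2/3) = 1.572 — close enough.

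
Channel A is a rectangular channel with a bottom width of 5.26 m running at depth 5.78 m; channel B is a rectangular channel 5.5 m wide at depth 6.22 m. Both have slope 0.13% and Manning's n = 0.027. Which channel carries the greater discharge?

channel B

Channel A: Flow area A = b·y = 5.26 × 5.78 = 30.4 m². Wetted perimeter P = b + 2y = 5.26 + 2×5.78 = 16.82 m. Hydraulic radius R = A/P = 30.4/16.82 = 1.808 m. Q_A = (1/0.027)·30.4·1.808^(2/3)·√0.0013 = 60.24 m³/s.
Channel B: Flow area A = b·y = 5.5 × 6.22 = 34.21 m². Wetted perimeter P = b + 2y = 5.5 + 2×6.22 = 17.94 m. Hydraulic radius R = A/P = 34.21/17.94 = 1.907 m. Q_B = (1/0.027)·34.21·1.907^(2/3)·√0.0013 = 70.25 m³/s.
Q_A = 60.24 m³/s vs Q_B = 70.25 m³/s, so channel B carries more.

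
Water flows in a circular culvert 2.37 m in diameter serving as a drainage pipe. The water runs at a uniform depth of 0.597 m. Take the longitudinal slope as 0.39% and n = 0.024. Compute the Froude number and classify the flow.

For a circular section of diameter D = 2.37 m at depth y = 0.597 m, the central angle is θ = 2 arccos(1 − 2y/D) = 2.103 rad. Then A = (D²/8)(θ − sin θ) = 0.8717 m² and P = Dθ/2 = 2.492 m.
Hydraulic radius R = A/P = 0.8717/2.492 = 0.3498 m.
V = (1/n) R^(2/3) √S = (1/0.024) × 0.3498^(2/3) × √0.0039 = 1.292 m/s. Hydraulic depth D_h = A/T = 0.8717/2.058 = 0.4236 m.
Froude number Fr = V/√(g·D_h) = 1.292/√(9.81×0.4236) = 0.634, which is less than 1, so the flow is subcritical.

subcritical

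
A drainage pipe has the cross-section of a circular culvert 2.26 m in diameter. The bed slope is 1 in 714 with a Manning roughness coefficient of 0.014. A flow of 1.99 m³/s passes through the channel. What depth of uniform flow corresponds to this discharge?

Manning's equation rearranged: A R^(2/3) = nQ / (1·√S) = 0.014 × 1.99 / (√0.001401) = 0.7444.
Try y = 0.703 m: A R^(2/3) = 0.5758 — short.
Try y = 0.805 m: A R^(2/3) = 0.7451 — matches.

y_n = 0.805 m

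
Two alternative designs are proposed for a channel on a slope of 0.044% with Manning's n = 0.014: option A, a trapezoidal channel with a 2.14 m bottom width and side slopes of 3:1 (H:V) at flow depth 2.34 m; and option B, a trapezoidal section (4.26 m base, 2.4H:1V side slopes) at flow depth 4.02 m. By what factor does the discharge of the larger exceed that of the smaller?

Channel A: With bottom width b = 2.14 m and side slope z = 3: A = (b + zy)y = (2.14 + 3×2.34)×2.34 = 21.43 m²; P = b + 2y√(1+z²) = 2.14 + 2×2.34×3.162 = 16.94 m. Hydraulic radius R = A/P = 21.43/16.94 = 1.265 m. Q_A = (1/0.014)·21.43·1.265^(2/3)·√0.00044 = 37.57 m³/s.
Channel B: With bottom width b = 4.26 m and side slope z = 2.4: A = (b + zy)y = (4.26 + 2.4×4.02)×4.02 = 55.91 m²; P = b + 2y√(1+z²) = 4.26 + 2×4.02×2.6 = 25.16 m. Hydraulic radius R = A/P = 55.91/25.16 = 2.222 m. Q_B = (1/0.014)·55.91·2.222^(2/3)·√0.00044 = 142.6 m³/s.
The larger discharge is 142.6 m³/s and the smaller is 37.57 m³/s; the ratio is 3.8.

3.8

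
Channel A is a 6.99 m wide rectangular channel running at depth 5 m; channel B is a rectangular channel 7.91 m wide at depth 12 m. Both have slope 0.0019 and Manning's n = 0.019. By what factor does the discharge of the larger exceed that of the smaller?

3.47

Channel A: Flow area A = b·y = 6.99 × 5 = 34.95 m². Wetted perimeter P = b + 2y = 6.99 + 2×5 = 16.99 m. Hydraulic radius R = A/P = 34.95/16.99 = 2.057 m. Q_A = (1/0.019)·34.95·2.057^(2/3)·√0.0019 = 129.7 m³/s.
Channel B: Flow area A = b·y = 7.91 × 12 = 94.92 m². Wetted perimeter P = b + 2y = 7.91 + 2×12 = 31.91 m. Hydraulic radius R = A/P = 94.92/31.91 = 2.975 m. Q_B = (1/0.019)·94.92·2.975^(2/3)·√0.0019 = 450.4 m³/s.
The larger discharge is 450.4 m³/s and the smaller is 129.7 m³/s; the ratio is 3.47.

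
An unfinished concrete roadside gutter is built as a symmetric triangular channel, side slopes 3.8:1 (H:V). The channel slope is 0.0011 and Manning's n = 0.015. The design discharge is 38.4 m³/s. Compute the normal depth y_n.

y_n = 2.12 m

Manning's equation rearranged: A R^(2/3) = nQ / (1·√S) = 0.015 × 38.4 / (√0.0011) = 17.37.
At y = 2.34 m: A R^(2/3) = 22.59 — over.
At y = 1.71 m: A R^(2/3) = 9.789 — short.
At y = 2.12 m: A R^(2/3) = 17.36 — matches.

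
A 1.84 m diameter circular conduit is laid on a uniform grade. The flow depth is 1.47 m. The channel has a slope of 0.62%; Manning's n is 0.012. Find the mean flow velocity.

For a circular section of diameter D = 1.84 m at depth y = 1.47 m, the central angle is θ = 2 arccos(1 − 2y/D) = 4.423 rad. Then A = (D²/8)(θ − sin θ) = 2.278 m² and P = Dθ/2 = 4.069 m.
Hydraulic radius R = A/P = 2.278/4.069 = 0.5597 m.
From Manning's equation, V = (1/n) R^(2/3) S^(1/2) = (1/0.012) × 0.5597^(2/3) × 0.0062^(1/2) = 4.46 m/s.

V = 4.46 m/s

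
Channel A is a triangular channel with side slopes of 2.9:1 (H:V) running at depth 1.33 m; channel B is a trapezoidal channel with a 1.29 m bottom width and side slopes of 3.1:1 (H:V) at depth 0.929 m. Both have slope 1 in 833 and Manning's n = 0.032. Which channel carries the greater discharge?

channel A

Channel A: For a triangular section with side slope z = 2.9: A = zy² = 2.9×1.33² = 5.13 m²; P = 2y√(1+z²) = 2×1.33×3.068 = 8.16 m. Hydraulic radius R = A/P = 5.13/8.16 = 0.6287 m. Q_A = (1/0.032)·5.13·0.6287^(2/3)·√0.0012 = 4.076 m³/s.
Channel B: With bottom width b = 1.29 m and side slope z = 3.1: A = (b + zy)y = (1.29 + 3.1×0.929)×0.929 = 3.874 m²; P = b + 2y√(1+z²) = 1.29 + 2×0.929×3.257 = 7.342 m. Hydraulic radius R = A/P = 3.874/7.342 = 0.5276 m. Q_B = (1/0.032)·3.874·0.5276^(2/3)·√0.0012 = 2.739 m³/s.
Q_A = 4.076 m³/s vs Q_B = 2.739 m³/s, so channel A carries more.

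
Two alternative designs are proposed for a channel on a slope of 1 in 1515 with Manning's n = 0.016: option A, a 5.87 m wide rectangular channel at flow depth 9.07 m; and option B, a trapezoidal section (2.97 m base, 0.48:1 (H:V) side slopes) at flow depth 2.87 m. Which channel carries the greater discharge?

channel A

Channel A: Flow area A = b·y = 5.87 × 9.07 = 53.24 m². Wetted perimeter P = b + 2y = 5.87 + 2×9.07 = 24.01 m. Hydraulic radius R = A/P = 53.24/24.01 = 2.217 m. Q_A = (1/0.016)·53.24·2.217^(2/3)·√0.0006601 = 145.4 m³/s.
Channel B: With bottom width b = 2.97 m and side slope z = 0.48: A = (b + zy)y = (2.97 + 0.48×2.87)×2.87 = 12.48 m²; P = b + 2y√(1+z²) = 2.97 + 2×2.87×1.109 = 9.337 m. Hydraulic radius R = A/P = 12.48/9.337 = 1.336 m. Q_B = (1/0.016)·12.48·1.336^(2/3)·√0.0006601 = 24.31 m³/s.
Q_A = 145.4 m³/s vs Q_B = 24.31 m³/s, so channel A carries more.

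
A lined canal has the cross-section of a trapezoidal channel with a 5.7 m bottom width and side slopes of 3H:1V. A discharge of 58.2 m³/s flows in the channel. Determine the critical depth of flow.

y_c = 1.65 m

At critical depth, Q² T / (g A³) = 1, i.e. A³/T = Q²/g = 58.2²/9.81 = 345.3.
Try y = 1.16 m: A³/T = 95.38 — too small.
Try y = 1.65 m: A³/T = 347.8 — ≈ 345.3.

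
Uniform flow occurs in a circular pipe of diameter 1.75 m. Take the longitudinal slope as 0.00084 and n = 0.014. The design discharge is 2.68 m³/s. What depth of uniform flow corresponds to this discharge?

y_n = 1.34 m

Manning's equation rearranged: A R^(2/3) = nQ / (1·√S) = 0.014 × 2.68 / (√0.00084) = 1.295.
Try y = 1.45 m: A R^(2/3) = 1.399 — over.
Try y = 1.34 m: A R^(2/3) = 1.294 — ≈ 1.295.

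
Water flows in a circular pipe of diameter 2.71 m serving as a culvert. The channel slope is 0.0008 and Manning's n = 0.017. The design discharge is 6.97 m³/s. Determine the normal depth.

y_n = 2.09 m

Manning's equation rearranged: A R^(2/3) = nQ / (1·√S) = 0.017 × 6.97 / (√0.0008) = 4.189.
Trying y = 2.4 m: A R^(2/3) = 4.707 — high.
Trying y = 1.87 m: A R^(2/3) = 3.655 — low.
Trying y = 2.09 m: A R^(2/3) = 4.187 — close enough.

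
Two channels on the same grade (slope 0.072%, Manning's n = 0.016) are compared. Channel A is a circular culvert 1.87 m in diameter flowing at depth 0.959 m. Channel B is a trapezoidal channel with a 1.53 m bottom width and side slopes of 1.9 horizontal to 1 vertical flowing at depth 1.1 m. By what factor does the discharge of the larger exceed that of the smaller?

3.41

Channel A: For a circular section of diameter D = 1.87 m at depth y = 0.959 m, the central angle is θ = 2 arccos(1 − 2y/D) = 3.193 rad. Then A = (D²/8)(θ − sin θ) = 1.418 m² and P = Dθ/2 = 2.985 m. Hydraulic radius R = A/P = 1.418/2.985 = 0.475 m. Q_A = (1/0.016)·1.418·0.475^(2/3)·√0.00072 = 1.448 m³/s.
Channel B: With bottom width b = 1.53 m and side slope z = 1.9: A = (b + zy)y = (1.53 + 1.9×1.1)×1.1 = 3.982 m²; P = b + 2y√(1+z²) = 1.53 + 2×1.1×2.147 = 6.254 m. Hydraulic radius R = A/P = 3.982/6.254 = 0.6368 m. Q_B = (1/0.016)·3.982·0.6368^(2/3)·√0.00072 = 4.943 m³/s.
The larger discharge is 4.943 m³/s and the smaller is 1.448 m³/s; the ratio is 3.41.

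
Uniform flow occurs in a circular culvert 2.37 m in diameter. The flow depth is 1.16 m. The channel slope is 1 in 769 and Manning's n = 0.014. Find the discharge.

For a circular section of diameter D = 2.37 m at depth y = 1.16 m, the central angle is θ = 2 arccos(1 − 2y/D) = 3.099 rad. Then A = (D²/8)(θ − sin θ) = 2.147 m² and P = Dθ/2 = 3.673 m.
Hydraulic radius R = A/P = 2.147/3.673 = 0.5844 m.
Manning's equation: Q = (1/n) A R^(2/3) S^(1/2) = (1/0.014) × 2.147 × 0.5844^(2/3) × 0.0013^(1/2) = 3.86 m³/s.

Q = 3.86 m³/s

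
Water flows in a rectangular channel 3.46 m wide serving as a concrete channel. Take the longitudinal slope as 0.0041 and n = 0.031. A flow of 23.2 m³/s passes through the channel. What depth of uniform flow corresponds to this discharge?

Manning's equation rearranged: A R^(2/3) = nQ / (1·√S) = 0.031 × 23.2 / (√0.0041) = 11.23.
Try y = 2.43 m: A R^(2/3) = 8.467 — too small.
Try y = 3.43 m: A R^(2/3) = 13.03 — too large.
Try y = 3.04 m: A R^(2/3) = 11.23 — matches.

y_n = 3.04 m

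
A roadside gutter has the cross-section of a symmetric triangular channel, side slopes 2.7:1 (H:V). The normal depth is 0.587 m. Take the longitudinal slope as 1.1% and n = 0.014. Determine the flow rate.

For a triangular section with side slope z = 2.7: A = zy² = 2.7×0.587² = 0.9303 m²; P = 2y√(1+z²) = 2×0.587×2.879 = 3.38 m.
Hydraulic radius R = A/P = 0.9303/3.38 = 0.2752 m.
Manning's equation: Q = (1/n) A R^(2/3) S^(1/2) = (1/0.014) × 0.9303 × 0.2752^(2/3) × 0.011^(1/2) = 2.95 m³/s.

Q = 2.95 m³/s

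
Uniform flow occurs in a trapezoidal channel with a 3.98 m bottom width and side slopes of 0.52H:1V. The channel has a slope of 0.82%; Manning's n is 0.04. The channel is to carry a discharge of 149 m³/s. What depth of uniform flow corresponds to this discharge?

y_n = 5.51 m

Manning's equation rearranged: A R^(2/3) = nQ / (1·√S) = 0.04 × 149 / (√0.0082) = 65.82.
Trying y = 6.5 m: A R^(2/3) = 89.7 — high.
Trying y = 4.04 m: A R^(2/3) = 37.38 — low.
Trying y = 5.51 m: A R^(2/3) = 65.71 — ≈ 65.82.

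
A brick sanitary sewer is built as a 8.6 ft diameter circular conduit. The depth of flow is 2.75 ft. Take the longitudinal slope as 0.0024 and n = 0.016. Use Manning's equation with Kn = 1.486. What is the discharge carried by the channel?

For a circular section of diameter D = 8.6 ft at depth y = 2.75 ft, the central angle is θ = 2 arccos(1 − 2y/D) = 2.404 rad. Then A = (D²/8)(θ − sin θ) = 16.01 ft² and P = Dθ/2 = 10.34 ft.
Hydraulic radius R = A/P = 16.01/10.34 = 1.549 ft.
Manning's equation: Q = (1.486/n) A R^(2/3) S^(1/2) = (1.486/0.016) × 16.01 × 1.549^(2/3) × 0.0024^(1/2) = 97.5 ft³/s.

Q = 97.5 ft³/s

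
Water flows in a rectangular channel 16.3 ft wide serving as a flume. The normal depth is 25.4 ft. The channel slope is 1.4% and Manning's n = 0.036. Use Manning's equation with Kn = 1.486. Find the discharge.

Flow area A = b·y = 16.3 × 25.4 = 414 ft². Wetted perimeter P = b + 2y = 16.3 + 2×25.4 = 67.1 ft.
Hydraulic radius R = A/P = 414/67.1 = 6.17 ft.
Manning's equation: Q = (1.486/n) A R^(2/3) S^(1/2) = (1.486/0.036) × 414 × 6.17^(2/3) × 0.014^(1/2) = 6800 ft³/s.

Q = 6800 ft³/s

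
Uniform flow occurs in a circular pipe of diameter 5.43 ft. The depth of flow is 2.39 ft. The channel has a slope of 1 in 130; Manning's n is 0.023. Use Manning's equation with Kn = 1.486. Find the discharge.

Q = 64.4 ft³/s

For a circular section of diameter D = 5.43 ft at depth y = 2.39 ft, the central angle is θ = 2 arccos(1 − 2y/D) = 2.902 rad. Then A = (D²/8)(θ − sin θ) = 9.818 ft² and P = Dθ/2 = 7.878 ft.
Hydraulic radius R = A/P = 9.818/7.878 = 1.246 ft.
Manning's equation: Q = (1.486/n) A R^(2/3) S^(1/2) = (1.486/0.023) × 9.818 × 1.246^(2/3) × 0.007692^(1/2) = 64.4 ft³/s.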